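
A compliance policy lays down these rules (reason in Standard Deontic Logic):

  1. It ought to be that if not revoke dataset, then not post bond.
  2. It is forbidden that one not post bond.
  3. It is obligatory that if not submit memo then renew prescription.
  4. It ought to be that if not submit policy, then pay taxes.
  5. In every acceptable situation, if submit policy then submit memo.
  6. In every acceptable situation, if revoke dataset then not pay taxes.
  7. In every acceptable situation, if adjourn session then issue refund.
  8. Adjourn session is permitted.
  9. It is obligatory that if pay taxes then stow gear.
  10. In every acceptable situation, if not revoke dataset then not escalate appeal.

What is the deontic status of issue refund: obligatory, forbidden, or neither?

Premise 7 is O(adjourn_session → issue_refund), but O(adjourn_session) is not derivable from the premises (the permission P(adjourn_session) asserts only ¬O(¬adjourn_session), not O(adjourn_session)), so it does not yield O(issue_refund).
No premise or chain of K-axiom applications forces O(issue_refund), and none forces O(¬issue_refund). So issue_refund is neither obligatory nor forbidden under these norms.

Neither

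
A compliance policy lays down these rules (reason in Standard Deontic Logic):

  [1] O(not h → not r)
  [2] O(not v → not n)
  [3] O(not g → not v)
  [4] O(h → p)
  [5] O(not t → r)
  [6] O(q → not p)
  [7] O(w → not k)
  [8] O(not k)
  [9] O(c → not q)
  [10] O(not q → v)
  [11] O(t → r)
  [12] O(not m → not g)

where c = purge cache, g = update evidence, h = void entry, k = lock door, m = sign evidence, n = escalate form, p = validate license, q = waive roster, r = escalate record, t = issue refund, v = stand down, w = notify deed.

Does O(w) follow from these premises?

No

Premise 7 is O(w → not k); even if O(not k) held, inferring O(w) would be affirming the consequent — invalid.
No other premise forces O(w). An ideal world satisfying every premise can still have w false, so O(w) is not derivable.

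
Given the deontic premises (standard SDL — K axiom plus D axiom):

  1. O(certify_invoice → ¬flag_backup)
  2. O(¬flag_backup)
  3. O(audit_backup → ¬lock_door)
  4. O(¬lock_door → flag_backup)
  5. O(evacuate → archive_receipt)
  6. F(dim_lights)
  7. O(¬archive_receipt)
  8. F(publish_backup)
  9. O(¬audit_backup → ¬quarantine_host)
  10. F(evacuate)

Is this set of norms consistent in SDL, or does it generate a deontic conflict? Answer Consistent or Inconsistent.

Consistent

Premise 5 is O(evacuate → archive_receipt), but O(evacuate) is not derivable from the premises, so it does not yield O(archive_receipt).
So O(archive_receipt) is not derivable, and the apparent clash with O(¬archive_receipt) does not arise.
A world satisfying every obligation exists (e.g. archive_receipt=false, audit_backup=false, certify_invoice=false, dim_lights=false, evacuate=false, flag_backup=false, lock_door=true, publish_backup=false, quarantine_host=false); no atom is both obligatory and forbidden, so the set is consistent.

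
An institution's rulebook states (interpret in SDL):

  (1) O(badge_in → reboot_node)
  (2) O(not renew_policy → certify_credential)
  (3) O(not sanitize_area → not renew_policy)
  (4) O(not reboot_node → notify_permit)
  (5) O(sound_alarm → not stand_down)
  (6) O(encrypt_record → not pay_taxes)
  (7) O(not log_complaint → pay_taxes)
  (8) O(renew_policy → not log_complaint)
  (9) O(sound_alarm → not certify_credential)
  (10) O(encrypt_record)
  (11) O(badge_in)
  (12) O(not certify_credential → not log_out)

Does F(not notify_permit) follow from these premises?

No

Premise 4 is O(not reboot_node → notify_permit), but O(not reboot_node) is not derivable from the premises, so it does not yield O(notify_permit).
No other premise forces O(notify_permit). An ideal world satisfying every premise can still have not notify_permit true, so F(not notify_permit) is not derivable.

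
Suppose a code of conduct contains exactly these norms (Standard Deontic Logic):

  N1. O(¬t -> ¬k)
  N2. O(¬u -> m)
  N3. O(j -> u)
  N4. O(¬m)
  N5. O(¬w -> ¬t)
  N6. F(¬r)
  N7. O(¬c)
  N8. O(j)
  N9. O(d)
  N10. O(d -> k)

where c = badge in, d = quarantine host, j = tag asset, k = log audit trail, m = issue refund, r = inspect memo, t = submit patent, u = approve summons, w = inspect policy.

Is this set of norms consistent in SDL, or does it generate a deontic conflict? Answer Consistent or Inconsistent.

Consistent

Premise 2 is O(¬u -> m), but O(¬u) is not derivable from the premises, so it does not yield O(m).
So O(m) is not derivable, and the apparent clash with O(¬m) does not arise.
A world satisfying every obligation exists (e.g. c=false, d=true, j=true, k=true, m=false, r=true, t=true, u=true, w=true); no atom is both obligatory and forbidden, so the set is consistent.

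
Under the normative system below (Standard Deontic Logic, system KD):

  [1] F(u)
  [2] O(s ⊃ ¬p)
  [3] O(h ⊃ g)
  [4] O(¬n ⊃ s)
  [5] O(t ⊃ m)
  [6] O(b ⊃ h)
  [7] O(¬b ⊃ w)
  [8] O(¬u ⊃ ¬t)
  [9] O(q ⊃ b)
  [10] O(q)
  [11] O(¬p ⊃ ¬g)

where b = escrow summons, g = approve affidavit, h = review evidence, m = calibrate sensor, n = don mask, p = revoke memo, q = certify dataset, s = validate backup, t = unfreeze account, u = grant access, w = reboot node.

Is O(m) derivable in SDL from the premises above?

Premise 5 is O(t ⊃ m), but O(t) is not derivable from the premises, so it does not yield O(m).
No other premise forces O(m). An ideal world satisfying every premise can still have m false, so O(m) is not derivable.

No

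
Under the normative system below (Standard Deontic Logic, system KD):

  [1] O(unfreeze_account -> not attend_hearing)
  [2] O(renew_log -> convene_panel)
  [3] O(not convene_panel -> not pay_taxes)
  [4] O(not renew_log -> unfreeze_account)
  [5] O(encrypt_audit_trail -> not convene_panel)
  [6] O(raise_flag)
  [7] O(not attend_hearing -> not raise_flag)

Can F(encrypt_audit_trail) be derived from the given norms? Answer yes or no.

Yes

Premise 6 gives O(raise_flag).
The contrapositive of premise 7 (O(not attend_hearing -> not raise_flag)) is O(raise_flag -> attend_hearing), and O(raise_flag) is already established, so O(attend_hearing).
Premise 1 is O(unfreeze_account -> not attend_hearing); contrapositively O(attend_hearing -> not unfreeze_account). Since O(attend_hearing) holds, K gives O(not unfreeze_account).
Premise 4 is O(not renew_log -> unfreeze_account); contrapositively O(not unfreeze_account -> renew_log). Since O(not unfreeze_account) holds, K gives O(renew_log).
With premise 2, O(renew_log -> convene_panel), the K-axiom yields O(convene_panel).
Premise 5, O(encrypt_audit_trail -> not convene_panel), contraposes to O(convene_panel -> not encrypt_audit_trail); with O(convene_panel) we get O(not encrypt_audit_trail).
Premise 3 does not contribute to this derivation.
So O(not encrypt_audit_trail) holds, i.e. F(encrypt_audit_trail). The claim follows.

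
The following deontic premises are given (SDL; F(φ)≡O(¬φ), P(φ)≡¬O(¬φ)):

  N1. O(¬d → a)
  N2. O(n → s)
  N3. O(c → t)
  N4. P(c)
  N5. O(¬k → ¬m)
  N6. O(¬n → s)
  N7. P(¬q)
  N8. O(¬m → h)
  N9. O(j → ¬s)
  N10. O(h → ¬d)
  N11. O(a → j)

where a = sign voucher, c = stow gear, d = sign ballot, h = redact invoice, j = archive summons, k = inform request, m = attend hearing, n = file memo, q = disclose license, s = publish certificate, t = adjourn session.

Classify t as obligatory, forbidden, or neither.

Neither

Premise 3 is O(c → t), but O(c) is not derivable from the premises (the permission P(c) asserts only ¬O(¬c), not O(c)), so it does not yield O(t).
No premise or chain of K-axiom applications forces O(t), and none forces O(¬t). So t is neither obligatory nor forbidden under these norms.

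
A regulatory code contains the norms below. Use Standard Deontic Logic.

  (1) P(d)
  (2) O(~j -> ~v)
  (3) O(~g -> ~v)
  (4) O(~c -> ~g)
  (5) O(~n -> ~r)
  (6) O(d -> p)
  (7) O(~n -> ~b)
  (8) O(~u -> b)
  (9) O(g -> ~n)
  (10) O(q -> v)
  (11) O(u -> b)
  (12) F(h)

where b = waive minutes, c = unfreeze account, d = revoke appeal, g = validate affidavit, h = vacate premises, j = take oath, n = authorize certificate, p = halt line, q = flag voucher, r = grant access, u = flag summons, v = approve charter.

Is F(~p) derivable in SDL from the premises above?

No

Premise 6 is O(d -> p), but O(d) is not derivable from the premises (the permission P(d) asserts only ~O(~d), not O(d)), so it does not yield O(p).
No other premise forces O(p). An ideal world satisfying every premise can still have ~p true, so F(~p) is not derivable.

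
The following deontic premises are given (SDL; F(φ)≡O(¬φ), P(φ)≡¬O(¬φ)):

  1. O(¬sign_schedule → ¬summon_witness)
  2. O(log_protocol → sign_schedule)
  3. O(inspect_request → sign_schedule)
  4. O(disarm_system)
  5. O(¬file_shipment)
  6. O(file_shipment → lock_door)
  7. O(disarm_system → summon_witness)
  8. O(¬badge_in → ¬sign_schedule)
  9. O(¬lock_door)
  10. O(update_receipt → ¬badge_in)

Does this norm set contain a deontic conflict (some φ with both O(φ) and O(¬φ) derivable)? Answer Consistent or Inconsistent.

Premise 6 is O(file_shipment → lock_door), but O(file_shipment) is not derivable from the premises, so it does not yield O(lock_door).
So O(lock_door) is not derivable, and the apparent clash with O(¬lock_door) does not arise.
A world satisfying every obligation exists (e.g. badge_in=true, disarm_system=true, file_shipment=false, inspect_request=false, lock_door=false, log_protocol=false, sign_schedule=true, summon_witness=true, update_receipt=false); no atom is both obligatory and forbidden, so the set is consistent.

Consistent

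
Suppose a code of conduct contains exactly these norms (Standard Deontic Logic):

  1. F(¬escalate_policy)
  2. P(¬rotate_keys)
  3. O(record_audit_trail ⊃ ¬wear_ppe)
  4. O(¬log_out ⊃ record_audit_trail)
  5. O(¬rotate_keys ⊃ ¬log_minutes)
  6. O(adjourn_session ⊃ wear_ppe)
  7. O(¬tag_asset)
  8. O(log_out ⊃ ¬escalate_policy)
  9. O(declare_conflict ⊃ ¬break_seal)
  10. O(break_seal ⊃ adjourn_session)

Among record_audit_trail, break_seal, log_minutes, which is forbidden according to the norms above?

break_seal

Premise 1, F(¬escalate_policy), is equivalent to O(escalate_policy).
Premise 8, O(log_out ⊃ ¬escalate_policy), contraposes to O(escalate_policy ⊃ ¬log_out); with O(escalate_policy) we get O(¬log_out).
From O(¬log_out) and premise 4, O(¬log_out ⊃ record_audit_trail), we obtain O(record_audit_trail).
From O(record_audit_trail) and premise 3, O(record_audit_trail ⊃ ¬wear_ppe), we obtain O(¬wear_ppe).
The contrapositive of premise 6 (O(adjourn_session ⊃ wear_ppe)) is O(¬wear_ppe ⊃ ¬adjourn_session), and O(¬wear_ppe) is already established, so O(¬adjourn_session).
The contrapositive of premise 10 (O(break_seal ⊃ adjourn_session)) is O(¬adjourn_session ⊃ ¬break_seal), and O(¬adjourn_session) is already established, so O(¬break_seal).
So O(¬break_seal) holds, i.e. break_seal is forbidden. None of the other listed options is forbidden under the premises.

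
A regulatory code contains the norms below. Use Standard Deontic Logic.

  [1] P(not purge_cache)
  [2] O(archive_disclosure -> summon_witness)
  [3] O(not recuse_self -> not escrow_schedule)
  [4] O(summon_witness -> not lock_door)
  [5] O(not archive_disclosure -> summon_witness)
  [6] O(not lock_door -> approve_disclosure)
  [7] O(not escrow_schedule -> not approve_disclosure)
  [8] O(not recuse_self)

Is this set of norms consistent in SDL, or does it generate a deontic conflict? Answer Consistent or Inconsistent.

By case analysis on not archive_disclosure: premise 5 gives O(not archive_disclosure -> summon_witness) and premise 2 gives O(archive_disclosure -> summon_witness), so O(summon_witness) either way.
From O(summon_witness) and premise 4, O(summon_witness -> not lock_door), we obtain O(not lock_door).
From O(not lock_door) and premise 6, O(not lock_door -> approve_disclosure), we obtain O(approve_disclosure).
Premise 7, O(not escrow_schedule -> not approve_disclosure), contraposes to O(approve_disclosure -> escrow_schedule); with O(approve_disclosure) we get O(escrow_schedule).
The contrapositive of premise 3 (O(not recuse_self -> not escrow_schedule)) is O(escrow_schedule -> recuse_self), and O(escrow_schedule) is already established, so O(recuse_self).
Yet premise 8 states O(not recuse_self).
We now have both O(recuse_self) and O(not recuse_self) — recuse_self is simultaneously obligatory and forbidden, violating the D-axiom.

Inconsistent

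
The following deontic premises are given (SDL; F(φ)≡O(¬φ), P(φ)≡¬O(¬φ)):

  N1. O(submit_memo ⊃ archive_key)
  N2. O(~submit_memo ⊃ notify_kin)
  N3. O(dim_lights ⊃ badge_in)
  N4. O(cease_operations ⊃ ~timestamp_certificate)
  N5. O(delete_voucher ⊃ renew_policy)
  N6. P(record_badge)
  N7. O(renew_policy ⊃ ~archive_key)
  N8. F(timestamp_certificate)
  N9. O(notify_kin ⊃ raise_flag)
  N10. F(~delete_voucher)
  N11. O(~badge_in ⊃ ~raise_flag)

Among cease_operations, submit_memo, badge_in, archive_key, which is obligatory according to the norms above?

Premise 10, F(~delete_voucher), is equivalent to O(delete_voucher).
With premise 5, O(delete_voucher ⊃ renew_policy), the K-axiom yields O(renew_policy).
Premise 7 is O(renew_policy ⊃ ~archive_key); since O(renew_policy), deontic closure gives O(~archive_key).
The contrapositive of premise 1 (O(submit_memo ⊃ archive_key)) is O(~archive_key ⊃ ~submit_memo), and O(~archive_key) is already established, so O(~submit_memo).
With premise 2, O(~submit_memo ⊃ notify_kin), the K-axiom yields O(notify_kin).
From O(notify_kin) and premise 9, O(notify_kin ⊃ raise_flag), we obtain O(raise_flag).
Premise 11 is O(~badge_in ⊃ ~raise_flag); contrapositively O(raise_flag ⊃ badge_in). Since O(raise_flag) holds, K gives O(badge_in).
So O(badge_in) holds — badge_in is obligatory. None of the other listed options is made obligatory by any chain of premises.

badge_in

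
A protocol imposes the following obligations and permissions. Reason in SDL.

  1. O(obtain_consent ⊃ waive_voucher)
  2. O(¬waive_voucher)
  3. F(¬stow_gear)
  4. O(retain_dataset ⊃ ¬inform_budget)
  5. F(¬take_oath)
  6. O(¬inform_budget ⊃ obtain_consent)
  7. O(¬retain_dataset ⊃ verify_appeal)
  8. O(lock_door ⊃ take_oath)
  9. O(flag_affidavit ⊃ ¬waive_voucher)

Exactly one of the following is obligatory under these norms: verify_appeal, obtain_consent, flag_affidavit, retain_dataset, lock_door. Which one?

verify_appeal

Premise 2 states O(¬waive_voucher) outright.
The contrapositive of premise 1 (O(obtain_consent ⊃ waive_voucher)) is O(¬waive_voucher ⊃ ¬obtain_consent), and O(¬waive_voucher) is already established, so O(¬obtain_consent).
The contrapositive of premise 6 (O(¬inform_budget ⊃ obtain_consent)) is O(¬obtain_consent ⊃ inform_budget), and O(¬obtain_consent) is already established, so O(inform_budget).
Premise 4 is O(retain_dataset ⊃ ¬inform_budget); contrapositively O(inform_budget ⊃ ¬retain_dataset). Since O(inform_budget) holds, K gives O(¬retain_dataset).
From O(¬retain_dataset) and premise 7, O(¬retain_dataset ⊃ verify_appeal), we obtain O(verify_appeal).
So O(verify_appeal) holds — verify_appeal is obligatory. None of the other listed options is made obligatory by any chain of premises.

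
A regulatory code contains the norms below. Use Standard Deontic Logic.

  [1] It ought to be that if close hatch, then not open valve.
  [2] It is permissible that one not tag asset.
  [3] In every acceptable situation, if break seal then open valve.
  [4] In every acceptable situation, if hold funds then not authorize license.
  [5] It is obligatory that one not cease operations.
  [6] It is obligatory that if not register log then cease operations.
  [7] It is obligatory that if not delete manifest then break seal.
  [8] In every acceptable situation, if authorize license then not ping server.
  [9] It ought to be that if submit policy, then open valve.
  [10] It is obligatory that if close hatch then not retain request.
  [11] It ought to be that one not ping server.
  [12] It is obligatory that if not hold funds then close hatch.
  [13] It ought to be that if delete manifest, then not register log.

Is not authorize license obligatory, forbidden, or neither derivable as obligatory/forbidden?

Premise 5 gives O(¬cease_operations).
Premise 6, O(¬register_log → cease_operations), contraposes to O(¬cease_operations → register_log); with O(¬cease_operations) we get O(register_log).
Premise 13, O(delete_manifest → ¬register_log), contraposes to O(register_log → ¬delete_manifest); with O(register_log) we get O(¬delete_manifest).
From O(¬delete_manifest) and premise 7, O(¬delete_manifest → break_seal), we obtain O(break_seal).
Applying K to premise 3 (O(break_seal → open_valve)) and O(break_seal) yields O(open_valve).
Premise 1, O(close_hatch → ¬open_valve), contraposes to O(open_valve → ¬close_hatch); with O(open_valve) we get O(¬close_hatch).
Premise 12, O(¬hold_funds → close_hatch), contraposes to O(¬close_hatch → hold_funds); with O(¬close_hatch) we get O(hold_funds).
Premise 4 is O(hold_funds → ¬authorize_license); since O(hold_funds), deontic closure gives O(¬authorize_license).
Premises 2, 8, 9, 10, 11 do not contribute to this derivation.
Hence ¬authorize_license is obligatory.

Obligatory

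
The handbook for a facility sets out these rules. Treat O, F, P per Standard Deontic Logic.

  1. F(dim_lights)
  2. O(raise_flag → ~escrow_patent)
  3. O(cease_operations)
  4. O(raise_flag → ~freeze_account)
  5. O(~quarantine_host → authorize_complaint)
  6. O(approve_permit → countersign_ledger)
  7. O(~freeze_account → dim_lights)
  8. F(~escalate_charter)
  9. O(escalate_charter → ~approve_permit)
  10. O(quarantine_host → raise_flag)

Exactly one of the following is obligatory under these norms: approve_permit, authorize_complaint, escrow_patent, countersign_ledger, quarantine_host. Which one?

authorize_complaint

F(dim_lights) at premise 1 means O(~dim_lights).
The contrapositive of premise 7 (O(~freeze_account → dim_lights)) is O(~dim_lights → freeze_account), and O(~dim_lights) is already established, so O(freeze_account).
Premise 4, O(raise_flag → ~freeze_account), contraposes to O(freeze_account → ~raise_flag); with O(freeze_account) we get O(~raise_flag).
The contrapositive of premise 10 (O(quarantine_host → raise_flag)) is O(~raise_flag → ~quarantine_host), and O(~raise_flag) is already established, so O(~quarantine_host).
From O(~quarantine_host) and premise 5, O(~quarantine_host → authorize_complaint), we obtain O(authorize_complaint).
So O(authorize_complaint) holds — authorize_complaint is obligatory. None of the other listed options is made obligatory by any chain of premises.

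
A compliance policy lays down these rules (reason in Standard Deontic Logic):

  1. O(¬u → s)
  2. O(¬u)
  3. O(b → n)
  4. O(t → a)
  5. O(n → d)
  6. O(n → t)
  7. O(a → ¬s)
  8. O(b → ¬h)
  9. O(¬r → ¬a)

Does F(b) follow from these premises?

Yes

Premise 2 states O(¬u) outright.
Applying K to premise 1 (O(¬u → s)) and O(¬u) yields O(s).
The contrapositive of premise 7 (O(a → ¬s)) is O(s → ¬a), and O(s) is already established, so O(¬a).
Premise 4, O(t → a), contraposes to O(¬a → ¬t); with O(¬a) we get O(¬t).
Premise 6 is O(n → t); contrapositively O(¬t → ¬n). Since O(¬t) holds, K gives O(¬n).
Premise 3 is O(b → n); contrapositively O(¬n → ¬b). Since O(¬n) holds, K gives O(¬b).
Premises 5, 8, 9 do not contribute to this derivation.
So O(¬b) holds, i.e. F(b). The claim follows.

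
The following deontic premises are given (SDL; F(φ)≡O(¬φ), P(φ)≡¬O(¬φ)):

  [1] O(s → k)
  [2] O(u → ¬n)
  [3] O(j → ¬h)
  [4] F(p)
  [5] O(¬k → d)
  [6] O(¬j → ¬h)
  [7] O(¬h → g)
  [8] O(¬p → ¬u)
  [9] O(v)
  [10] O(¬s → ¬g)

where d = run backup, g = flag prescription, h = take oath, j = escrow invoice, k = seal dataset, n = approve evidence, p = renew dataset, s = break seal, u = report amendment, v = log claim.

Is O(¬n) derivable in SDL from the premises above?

Premise 2 is O(u → ¬n), but O(u) is not derivable from the premises, so it does not yield O(¬n).
No other premise forces O(¬n). An ideal world satisfying every premise can still have ¬n false, so O(¬n) is not derivable.

No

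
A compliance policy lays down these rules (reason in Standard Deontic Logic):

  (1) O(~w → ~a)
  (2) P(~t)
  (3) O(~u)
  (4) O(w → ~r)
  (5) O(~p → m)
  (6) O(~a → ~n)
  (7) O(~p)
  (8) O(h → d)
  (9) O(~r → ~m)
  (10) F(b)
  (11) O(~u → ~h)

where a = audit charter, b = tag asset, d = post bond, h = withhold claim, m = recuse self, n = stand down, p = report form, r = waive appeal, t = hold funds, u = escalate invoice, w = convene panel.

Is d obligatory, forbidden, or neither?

Premise 8 is O(h → d), but O(h) is not derivable from the premises, so it does not yield O(d).
No premise or chain of K-axiom applications forces O(d), and none forces O(~d). So d is neither obligatory nor forbidden under these norms.

Neither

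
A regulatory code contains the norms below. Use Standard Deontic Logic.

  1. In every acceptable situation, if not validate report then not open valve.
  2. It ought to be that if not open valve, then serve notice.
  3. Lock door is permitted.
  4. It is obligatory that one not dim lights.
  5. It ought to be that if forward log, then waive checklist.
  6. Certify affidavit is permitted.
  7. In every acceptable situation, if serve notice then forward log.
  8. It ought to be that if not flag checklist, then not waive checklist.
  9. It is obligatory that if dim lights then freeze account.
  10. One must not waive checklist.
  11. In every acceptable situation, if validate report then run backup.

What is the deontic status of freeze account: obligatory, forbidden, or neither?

Premise 9 is O(dim_lights → freeze_account), but O(dim_lights) is not derivable from the premises, so it does not yield O(freeze_account).
No premise or chain of K-axiom applications forces O(freeze_account), and none forces O(¬freeze_account). So freeze_account is neither obligatory nor forbidden under these norms.

Neither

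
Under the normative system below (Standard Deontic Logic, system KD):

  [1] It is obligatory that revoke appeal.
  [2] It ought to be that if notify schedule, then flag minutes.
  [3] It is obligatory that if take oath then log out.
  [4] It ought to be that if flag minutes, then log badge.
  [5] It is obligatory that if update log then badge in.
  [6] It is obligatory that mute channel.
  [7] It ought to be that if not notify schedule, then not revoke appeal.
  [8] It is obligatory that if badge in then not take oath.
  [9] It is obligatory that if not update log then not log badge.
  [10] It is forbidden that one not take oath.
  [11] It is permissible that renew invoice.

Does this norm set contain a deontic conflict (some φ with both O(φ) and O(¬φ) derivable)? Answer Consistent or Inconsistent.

From premise 1 we have O(revoke_appeal).
Premise 7, O(¬notify_schedule → ¬revoke_appeal), contraposes to O(revoke_appeal → notify_schedule); with O(revoke_appeal) we get O(notify_schedule).
From O(notify_schedule) and premise 2, O(notify_schedule → flag_minutes), we obtain O(flag_minutes).
With premise 4, O(flag_minutes → log_badge), the K-axiom yields O(log_badge).
Premise 9, O(¬update_log → ¬log_badge), contraposes to O(log_badge → update_log); with O(log_badge) we get O(update_log).
Applying K to premise 5 (O(update_log → badge_in)) and O(update_log) yields O(badge_in).
From O(badge_in) and premise 8, O(badge_in → ¬take_oath), we obtain O(¬take_oath).
Yet premise 10 is F(¬take_oath), i.e. O(take_oath).
We now have both O(¬take_oath) and O(take_oath) — take_oath is simultaneously obligatory and forbidden, violating the D-axiom.

Inconsistent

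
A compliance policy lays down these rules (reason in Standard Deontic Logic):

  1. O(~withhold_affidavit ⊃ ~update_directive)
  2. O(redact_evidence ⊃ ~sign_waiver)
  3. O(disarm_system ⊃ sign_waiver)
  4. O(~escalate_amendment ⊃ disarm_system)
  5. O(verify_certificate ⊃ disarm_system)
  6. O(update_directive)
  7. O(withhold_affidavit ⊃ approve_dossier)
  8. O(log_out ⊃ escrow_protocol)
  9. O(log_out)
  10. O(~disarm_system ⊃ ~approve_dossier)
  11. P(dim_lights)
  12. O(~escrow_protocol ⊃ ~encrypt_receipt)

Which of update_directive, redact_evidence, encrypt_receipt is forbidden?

Premise 6 gives O(update_directive).
Premise 1 is O(~withhold_affidavit ⊃ ~update_directive); contrapositively O(update_directive ⊃ withhold_affidavit). Since O(update_directive) holds, K gives O(withhold_affidavit).
Premise 7 is O(withhold_affidavit ⊃ approve_dossier); since O(withhold_affidavit), deontic closure gives O(approve_dossier).
Premise 10, O(~disarm_system ⊃ ~approve_dossier), contraposes to O(approve_dossier ⊃ disarm_system); with O(approve_dossier) we get O(disarm_system).
With premise 3, O(disarm_system ⊃ sign_waiver), the K-axiom yields O(sign_waiver).
Premise 2 is O(redact_evidence ⊃ ~sign_waiver); contrapositively O(sign_waiver ⊃ ~redact_evidence). Since O(sign_waiver) holds, K gives O(~redact_evidence).
So O(~redact_evidence) holds, i.e. redact_evidence is forbidden. None of the other listed options is forbidden under the premises.

redact_evidence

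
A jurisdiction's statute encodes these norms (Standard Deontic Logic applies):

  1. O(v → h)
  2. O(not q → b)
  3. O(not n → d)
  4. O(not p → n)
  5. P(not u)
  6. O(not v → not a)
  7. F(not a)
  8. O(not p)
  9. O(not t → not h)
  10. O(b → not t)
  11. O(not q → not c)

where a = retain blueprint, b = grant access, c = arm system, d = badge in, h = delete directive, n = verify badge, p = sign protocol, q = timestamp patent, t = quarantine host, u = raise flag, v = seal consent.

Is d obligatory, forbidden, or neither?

Neither

Premise 3 is O(not n → d), but O(not n) is not derivable from the premises, so it does not yield O(d).
No premise or chain of K-axiom applications forces O(d), and none forces O(not d). So d is neither obligatory nor forbidden under these norms.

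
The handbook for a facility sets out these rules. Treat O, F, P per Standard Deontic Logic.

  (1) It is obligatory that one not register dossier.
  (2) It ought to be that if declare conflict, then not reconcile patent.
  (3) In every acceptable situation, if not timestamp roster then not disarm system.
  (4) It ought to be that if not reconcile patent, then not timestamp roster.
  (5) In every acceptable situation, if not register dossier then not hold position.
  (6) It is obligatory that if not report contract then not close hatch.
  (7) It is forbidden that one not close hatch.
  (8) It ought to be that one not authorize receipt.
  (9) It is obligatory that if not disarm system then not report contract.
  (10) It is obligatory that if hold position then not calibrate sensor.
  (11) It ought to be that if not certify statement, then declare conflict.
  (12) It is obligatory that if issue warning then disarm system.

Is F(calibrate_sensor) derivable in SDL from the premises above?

No

Premise 10 is O(hold_position → ¬calibrate_sensor), but O(hold_position) is not derivable from the premises, so it does not yield O(¬calibrate_sensor).
No other premise forces O(¬calibrate_sensor). An ideal world satisfying every premise can still have calibrate_sensor true, so F(calibrate_sensor) is not derivable.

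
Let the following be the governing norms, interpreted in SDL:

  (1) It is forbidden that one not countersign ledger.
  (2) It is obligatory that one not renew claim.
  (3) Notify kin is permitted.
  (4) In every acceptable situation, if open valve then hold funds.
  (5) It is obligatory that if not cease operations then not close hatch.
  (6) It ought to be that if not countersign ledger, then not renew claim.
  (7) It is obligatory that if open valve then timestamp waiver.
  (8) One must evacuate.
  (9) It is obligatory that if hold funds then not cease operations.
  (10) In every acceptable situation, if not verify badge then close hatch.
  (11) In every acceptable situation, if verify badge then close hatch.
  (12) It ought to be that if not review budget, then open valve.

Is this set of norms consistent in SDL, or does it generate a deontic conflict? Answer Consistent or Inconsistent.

Consistent

Premise 6 is O(¬countersign_ledger → ¬renew_claim); even if O(¬renew_claim) held, inferring O(¬countersign_ledger) would be affirming the consequent — invalid.
So O(¬countersign_ledger) is not derivable, and the apparent clash with O(countersign_ledger) does not arise.
A world satisfying every obligation exists (e.g. cease_operations=true, close_hatch=true, countersign_ledger=true, evacuate=true, hold_funds=false, notify_kin=false, open_valve=false, renew_claim=false, review_budget=true, timestamp_waiver=false, verify_badge=false); no atom is both obligatory and forbidden, so the set is consistent.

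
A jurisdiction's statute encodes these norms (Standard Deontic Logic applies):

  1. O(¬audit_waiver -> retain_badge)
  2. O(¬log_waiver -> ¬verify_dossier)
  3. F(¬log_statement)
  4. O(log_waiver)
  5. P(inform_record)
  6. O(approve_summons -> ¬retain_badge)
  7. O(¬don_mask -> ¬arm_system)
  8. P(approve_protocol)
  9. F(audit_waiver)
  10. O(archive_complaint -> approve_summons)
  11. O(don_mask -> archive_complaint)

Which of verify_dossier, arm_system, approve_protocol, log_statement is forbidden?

arm_system

Premise 9 is F(audit_waiver), i.e. O(¬audit_waiver).
With premise 1, O(¬audit_waiver -> retain_badge), the K-axiom yields O(retain_badge).
The contrapositive of premise 6 (O(approve_summons -> ¬retain_badge)) is O(retain_badge -> ¬approve_summons), and O(retain_badge) is already established, so O(¬approve_summons).
Premise 10 is O(archive_complaint -> approve_summons); contrapositively O(¬approve_summons -> ¬archive_complaint). Since O(¬approve_summons) holds, K gives O(¬archive_complaint).
Premise 11 is O(don_mask -> archive_complaint); contrapositively O(¬archive_complaint -> ¬don_mask). Since O(¬archive_complaint) holds, K gives O(¬don_mask).
From O(¬don_mask) and premise 7, O(¬don_mask -> ¬arm_system), we obtain O(¬arm_system).
So O(¬arm_system) holds, i.e. arm_system is forbidden. None of the other listed options is forbidden under the premises.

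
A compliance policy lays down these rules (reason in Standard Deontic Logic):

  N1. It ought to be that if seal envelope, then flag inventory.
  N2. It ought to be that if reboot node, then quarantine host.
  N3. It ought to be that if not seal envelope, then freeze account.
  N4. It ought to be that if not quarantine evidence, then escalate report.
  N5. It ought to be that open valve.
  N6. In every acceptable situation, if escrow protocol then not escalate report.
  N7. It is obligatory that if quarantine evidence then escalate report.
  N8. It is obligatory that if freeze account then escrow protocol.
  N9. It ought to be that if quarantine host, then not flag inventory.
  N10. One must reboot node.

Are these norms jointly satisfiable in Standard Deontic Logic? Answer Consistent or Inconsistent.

Premises 7 and 4 are O(quarantine_evidence → escalate_report) and O(¬quarantine_evidence → escalate_report); every ideal world satisfies quarantine_evidence or ¬quarantine_evidence, so in either case escalate_report holds — hence O(escalate_report).
Premise 6 is O(escrow_protocol → ¬escalate_report); contrapositively O(escalate_report → ¬escrow_protocol). Since O(escalate_report) holds, K gives O(¬escrow_protocol).
Premise 8 is O(freeze_account → escrow_protocol); contrapositively O(¬escrow_protocol → ¬freeze_account). Since O(¬escrow_protocol) holds, K gives O(¬freeze_account).
Premise 3 is O(¬seal_envelope → freeze_account); contrapositively O(¬freeze_account → seal_envelope). Since O(¬freeze_account) holds, K gives O(seal_envelope).
With premise 1, O(seal_envelope → flag_inventory), the K-axiom yields O(flag_inventory).
Premise 9, O(quarantine_host → ¬flag_inventory), contraposes to O(flag_inventory → ¬quarantine_host); with O(flag_inventory) we get O(¬quarantine_host).
Premise 2, O(reboot_node → quarantine_host), contraposes to O(¬quarantine_host → ¬reboot_node); with O(¬quarantine_host) we get O(¬reboot_node).
Yet premise 10 states O(reboot_node).
We now have both O(¬reboot_node) and O(reboot_node) — reboot_node is simultaneously obligatory and forbidden, violating the D-axiom.

Inconsistent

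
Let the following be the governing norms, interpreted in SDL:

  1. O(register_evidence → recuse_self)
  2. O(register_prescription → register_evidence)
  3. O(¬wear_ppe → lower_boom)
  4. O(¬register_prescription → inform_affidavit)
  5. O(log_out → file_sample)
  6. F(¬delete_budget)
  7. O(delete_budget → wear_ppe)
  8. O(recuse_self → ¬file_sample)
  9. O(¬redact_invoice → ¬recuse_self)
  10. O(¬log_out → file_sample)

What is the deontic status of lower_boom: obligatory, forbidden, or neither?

Neither

Premise 3 is O(¬wear_ppe → lower_boom), but O(¬wear_ppe) is not derivable from the premises, so it does not yield O(lower_boom).
No premise or chain of K-axiom applications forces O(lower_boom), and none forces O(¬lower_boom). So lower_boom is neither obligatory nor forbidden under these norms.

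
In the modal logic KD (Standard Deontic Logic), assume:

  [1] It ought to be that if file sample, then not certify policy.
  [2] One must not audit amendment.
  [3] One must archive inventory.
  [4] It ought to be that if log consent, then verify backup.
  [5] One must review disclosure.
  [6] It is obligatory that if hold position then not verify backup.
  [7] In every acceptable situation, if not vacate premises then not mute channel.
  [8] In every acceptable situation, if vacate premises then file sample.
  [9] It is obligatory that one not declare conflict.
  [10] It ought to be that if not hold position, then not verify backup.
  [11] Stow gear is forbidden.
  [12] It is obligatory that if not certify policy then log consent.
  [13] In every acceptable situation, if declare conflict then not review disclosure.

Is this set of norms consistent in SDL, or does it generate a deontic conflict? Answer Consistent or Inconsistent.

Premise 13 is O(declare_conflict → ¬review_disclosure), but O(declare_conflict) is not derivable from the premises, so it does not yield O(¬review_disclosure).
So O(¬review_disclosure) is not derivable, and the apparent clash with O(review_disclosure) does not arise.
A world satisfying every obligation exists (e.g. archive_inventory=true, audit_amendment=false, certify_policy=true, declare_conflict=false, file_sample=false, hold_position=false, log_consent=false, mute_channel=false, review_disclosure=true, stow_gear=false, vacate_premises=false, verify_backup=false); no atom is both obligatory and forbidden, so the set is consistent.

Consistent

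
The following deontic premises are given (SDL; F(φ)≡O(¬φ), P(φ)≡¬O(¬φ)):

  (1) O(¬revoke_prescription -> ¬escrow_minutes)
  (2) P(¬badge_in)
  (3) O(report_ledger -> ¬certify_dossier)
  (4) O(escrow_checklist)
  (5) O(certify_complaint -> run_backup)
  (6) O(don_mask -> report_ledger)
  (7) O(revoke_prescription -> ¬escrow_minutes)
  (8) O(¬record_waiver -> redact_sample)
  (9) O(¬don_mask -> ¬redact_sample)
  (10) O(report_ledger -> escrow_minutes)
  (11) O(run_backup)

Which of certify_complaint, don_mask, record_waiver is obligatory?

record_waiver

Premises 1 and 7 cover both cases: O(¬revoke_prescription -> ¬escrow_minutes) and O(revoke_prescription -> ¬escrow_minutes). Since ¬revoke_prescription ∨ revoke_prescription is a tautology, O(¬escrow_minutes) follows.
Premise 10, O(report_ledger -> escrow_minutes), contraposes to O(¬escrow_minutes -> ¬report_ledger); with O(¬escrow_minutes) we get O(¬report_ledger).
Premise 6 is O(don_mask -> report_ledger); contrapositively O(¬report_ledger -> ¬don_mask). Since O(¬report_ledger) holds, K gives O(¬don_mask).
Applying K to premise 9 (O(¬don_mask -> ¬redact_sample)) and O(¬don_mask) yields O(¬redact_sample).
The contrapositive of premise 8 (O(¬record_waiver -> redact_sample)) is O(¬redact_sample -> record_waiver), and O(¬redact_sample) is already established, so O(record_waiver).
So O(record_waiver) holds — record_waiver is obligatory. None of the other listed options is made obligatory by any chain of premises.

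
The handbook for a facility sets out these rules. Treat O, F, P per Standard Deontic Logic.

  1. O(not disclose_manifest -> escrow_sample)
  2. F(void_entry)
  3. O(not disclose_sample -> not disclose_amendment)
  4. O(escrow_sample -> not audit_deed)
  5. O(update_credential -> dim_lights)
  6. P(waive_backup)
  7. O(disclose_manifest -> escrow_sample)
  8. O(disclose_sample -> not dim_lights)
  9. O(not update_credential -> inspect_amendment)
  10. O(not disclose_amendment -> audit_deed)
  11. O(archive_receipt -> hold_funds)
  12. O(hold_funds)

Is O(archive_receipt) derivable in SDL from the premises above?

No

Premise 11 is O(archive_receipt -> hold_funds); even if O(hold_funds) held, inferring O(archive_receipt) would be affirming the consequent — invalid.
No other premise forces O(archive_receipt). An ideal world satisfying every premise can still have archive_receipt false, so O(archive_receipt) is not derivable.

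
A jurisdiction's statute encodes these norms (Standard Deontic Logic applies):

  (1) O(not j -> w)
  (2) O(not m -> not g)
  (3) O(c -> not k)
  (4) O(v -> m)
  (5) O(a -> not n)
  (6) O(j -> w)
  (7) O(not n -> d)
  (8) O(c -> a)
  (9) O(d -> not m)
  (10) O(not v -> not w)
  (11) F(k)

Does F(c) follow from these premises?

By case analysis on j: premise 6 gives O(j -> w) and premise 1 gives O(not j -> w), so O(w) either way.
Premise 10 is O(not v -> not w); contrapositively O(w -> v). Since O(w) holds, K gives O(v).
With premise 4, O(v -> m), the K-axiom yields O(m).
Premise 9 is O(d -> not m); contrapositively O(m -> not d). Since O(m) holds, K gives O(not d).
Premise 7 is O(not n -> d); contrapositively O(not d -> n). Since O(not d) holds, K gives O(n).
Premise 5, O(a -> not n), contraposes to O(n -> not a); with O(n) we get O(not a).
Premise 8 is O(c -> a); contrapositively O(not a -> not c). Since O(not a) holds, K gives O(not c).
Premises 2, 3, 11 do not contribute to this derivation.
So O(not c) holds, i.e. F(c). The claim follows.

Yes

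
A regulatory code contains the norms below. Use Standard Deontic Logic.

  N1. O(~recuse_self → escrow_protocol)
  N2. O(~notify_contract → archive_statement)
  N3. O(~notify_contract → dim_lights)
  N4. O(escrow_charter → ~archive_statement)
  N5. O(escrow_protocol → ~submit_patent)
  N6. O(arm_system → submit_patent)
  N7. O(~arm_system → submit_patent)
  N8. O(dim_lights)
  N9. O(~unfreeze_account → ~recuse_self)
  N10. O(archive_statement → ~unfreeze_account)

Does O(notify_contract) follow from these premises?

Premises 6 and 7 cover both cases: O(arm_system → submit_patent) and O(~arm_system → submit_patent). Since arm_system ∨ ~arm_system is a tautology, O(submit_patent) follows.
The contrapositive of premise 5 (O(escrow_protocol → ~submit_patent)) is O(submit_patent → ~escrow_protocol), and O(submit_patent) is already established, so O(~escrow_protocol).
The contrapositive of premise 1 (O(~recuse_self → escrow_protocol)) is O(~escrow_protocol → recuse_self), and O(~escrow_protocol) is already established, so O(recuse_self).
Premise 9 is O(~unfreeze_account → ~recuse_self); contrapositively O(recuse_self → unfreeze_account). Since O(recuse_self) holds, K gives O(unfreeze_account).
Premise 10, O(archive_statement → ~unfreeze_account), contraposes to O(unfreeze_account → ~archive_statement); with O(unfreeze_account) we get O(~archive_statement).
Premise 2, O(~notify_contract → archive_statement), contraposes to O(~archive_statement → notify_contract); with O(~archive_statement) we get O(notify_contract).
Premises 3, 4, 8 do not contribute to this derivation.
So O(notify_contract) follows.

Yes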